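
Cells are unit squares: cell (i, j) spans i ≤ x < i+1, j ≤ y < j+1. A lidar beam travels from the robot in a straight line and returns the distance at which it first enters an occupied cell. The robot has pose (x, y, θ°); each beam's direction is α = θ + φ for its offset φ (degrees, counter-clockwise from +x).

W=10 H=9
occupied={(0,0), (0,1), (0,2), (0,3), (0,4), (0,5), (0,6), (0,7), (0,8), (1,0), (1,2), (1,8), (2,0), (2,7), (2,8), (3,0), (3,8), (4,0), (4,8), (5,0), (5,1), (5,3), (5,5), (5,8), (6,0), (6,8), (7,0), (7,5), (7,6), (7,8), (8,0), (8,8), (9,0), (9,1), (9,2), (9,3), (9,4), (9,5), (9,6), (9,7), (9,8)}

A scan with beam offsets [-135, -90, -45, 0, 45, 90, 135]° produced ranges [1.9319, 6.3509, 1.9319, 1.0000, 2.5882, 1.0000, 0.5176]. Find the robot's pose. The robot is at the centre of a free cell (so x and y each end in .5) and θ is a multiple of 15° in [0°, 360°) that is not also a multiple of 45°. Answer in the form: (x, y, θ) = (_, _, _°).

Enumerate (i+0.5, j+0.5, θ) over the 49 free cells and 16 admissible headings. For each, cast all 7 beams and compare to the given ranges.
  (4.5, 2.5, 150°): beam 1 = 4.6587 ≠ 1.9319 ✗
  (2.5, 2.5, 210°): beam 1 = 5.6940 ≠ 1.9319 ✗
  (4.5, 2.5, 15°): beam 1 = 1.7321 ≠ 1.9319 ✗
  (6.5, 7.5, 165°): beam 1 = 1.0000 ≠ 1.9319 ✗
  …
  (6.5, 7.5, 300°): r_1=1.9319, r_2=6.3509, r_3=1.9319, r_4=1.0000, r_5=2.5882, r_6=1.0000, r_7=0.5176 — all match ✓
Unique over the lattice → pose = (6.5, 7.5, 300°).

(x, y, θ) = (6.5, 7.5, 300°)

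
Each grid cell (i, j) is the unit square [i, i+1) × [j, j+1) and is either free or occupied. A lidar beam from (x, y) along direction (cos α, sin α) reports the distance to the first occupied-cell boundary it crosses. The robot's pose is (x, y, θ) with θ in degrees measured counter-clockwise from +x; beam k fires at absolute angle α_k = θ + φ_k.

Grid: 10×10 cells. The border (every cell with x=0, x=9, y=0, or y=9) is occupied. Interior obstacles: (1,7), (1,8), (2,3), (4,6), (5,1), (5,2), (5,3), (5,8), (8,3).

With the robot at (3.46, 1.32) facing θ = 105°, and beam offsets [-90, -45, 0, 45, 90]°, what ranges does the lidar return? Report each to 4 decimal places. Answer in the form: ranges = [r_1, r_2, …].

ranges = [1.5943, 3.0800, 1.7773, 2.8406, 1.2364]

beam 1: φ=-90°, α=15°
  cosα=0.9659 sinα=0.2588 | (3,1) | tMaxX 0.5590 tMaxY 2.6273 | tΔX 1.0353 tΔY 3.8637
    t=0.5590 [x] (4,1)
    t=1.5943 [x] (5,1) — stop
  → r_1 = 1.5943
beam 2: φ=-45°, α=60°
  cosα=0.5000 sinα=0.8660 | (3,1) | tMaxX 1.0800 tMaxY 0.7852 | tΔX 2.0000 tΔY 1.1547
    t=0.7852 [y] (3,2)
    t=1.0800 [x] (4,2)
    t=1.9399 [y] (4,3)
    t=3.0800 [x] (5,3) — stop
  → r_2 = 3.0800
beam 3: φ=0°, α=105°
  cosα=-0.2588 sinα=0.9659 | (3,1) | tMaxX 1.7773 tMaxY 0.7040 | tΔX 3.8637 tΔY 1.0353
    t=0.7040 [y] (3,2)
    t=1.7393 [y] (3,3)
    t=1.7773 [x] (2,3) — stop
  → r_3 = 1.7773
beam 4: φ=45°, α=150°
  cosα=-0.8660 sinα=0.5000 | (3,1) | tMaxX 0.5312 tMaxY 1.3600 | tΔX 1.1547 tΔY 2.0000
    t=0.5312 [x] (2,1)
    t=1.3600 [y] (2,2)
    t=1.6859 [x] (1,2)
    t=2.8406 [x] (0,2) — stop
  → r_4 = 2.8406
beam 5: φ=90°, α=195°
  cosα=-0.9659 sinα=-0.2588 | (3,1) | tMaxX 0.4762 tMaxY 1.2364 | tΔX 1.0353 tΔY 3.8637
    t=0.4762 [x] (2,1)
    t=1.2364 [y] (2,0) — stop
  → r_5 = 1.2364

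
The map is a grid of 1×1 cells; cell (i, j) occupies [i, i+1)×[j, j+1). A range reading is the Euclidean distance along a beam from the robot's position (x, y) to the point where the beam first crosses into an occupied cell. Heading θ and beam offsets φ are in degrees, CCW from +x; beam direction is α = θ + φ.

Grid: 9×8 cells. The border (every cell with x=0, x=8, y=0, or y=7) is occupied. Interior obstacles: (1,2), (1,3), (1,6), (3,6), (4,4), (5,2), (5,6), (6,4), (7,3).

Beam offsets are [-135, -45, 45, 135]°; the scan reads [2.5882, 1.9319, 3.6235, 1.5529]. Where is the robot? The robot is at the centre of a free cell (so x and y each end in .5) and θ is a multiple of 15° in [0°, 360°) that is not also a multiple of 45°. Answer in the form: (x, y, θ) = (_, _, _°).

Candidates: 33 free-cell centres × 16 headings = 528 poses. Raycast each; keep the one whose scan matches to 4 dp.
  (4.5, 2.5, 75°): beam 1 = 1.7321 ≠ 2.5882 ✗
  (4.5, 3.5, 345°): beam 1 = 2.8868 ≠ 2.5882 ✗
  (1.5, 4.5, 165°): beam 1 = 4.0415 ≠ 2.5882 ✗
  …
  (3.5, 3.5, 30°): r_1=2.5882, r_2=1.9319, r_3=3.6235, r_4=1.5529 — all match ✓
Only this pose fits every beam.

(x, y, θ) = (3.5, 3.5, 30°)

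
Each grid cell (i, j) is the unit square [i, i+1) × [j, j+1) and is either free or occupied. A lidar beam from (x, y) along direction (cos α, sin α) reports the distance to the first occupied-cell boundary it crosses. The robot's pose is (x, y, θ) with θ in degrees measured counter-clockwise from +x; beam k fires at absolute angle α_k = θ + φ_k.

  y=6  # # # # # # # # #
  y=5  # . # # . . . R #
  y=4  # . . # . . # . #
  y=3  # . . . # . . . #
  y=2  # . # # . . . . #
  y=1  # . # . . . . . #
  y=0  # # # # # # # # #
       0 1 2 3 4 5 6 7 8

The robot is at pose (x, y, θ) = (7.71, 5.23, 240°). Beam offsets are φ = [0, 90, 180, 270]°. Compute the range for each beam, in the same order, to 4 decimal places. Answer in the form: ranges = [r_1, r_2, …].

ranges = [1.4200, 0.3349, 0.5800, 1.5400]

beam 1: φ=0°, α=240°
  dir = (cos 240°, sin 240°) = (-0.5000, -0.8660); from cell (7,5)
  next x-line at t=1.4200, next y-line at t=0.2656; Δt_x=2.0000, Δt_y=1.1547
    y: enter (7,4) at t=0.2656
    x: enter (6,4) at t=1.4200 ← occupied
  → r_1 = 1.4200
beam 2: φ=90°, α=330°
  dir = (cos 330°, sin 330°) = (0.8660, -0.5000); from cell (7,5)
  next x-line at t=0.3349, next y-line at t=0.4600; Δt_x=1.1547, Δt_y=2.0000
    x: enter (8,5) at t=0.3349 ← occupied
  → r_2 = 0.3349
beam 3: φ=180°, α=60°
  dir = (cos 60°, sin 60°) = (0.5000, 0.8660); from cell (7,5)
  next x-line at t=0.5800, next y-line at t=0.8891; Δt_x=2.0000, Δt_y=1.1547
    x: enter (8,5) at t=0.5800 ← occupied
  → r_3 = 0.5800
beam 4: φ=270°, α=150°
  dir = (cos 150°, sin 150°) = (-0.8660, 0.5000); from cell (7,5)
  next x-line at t=0.8198, next y-line at t=1.5400; Δt_x=1.1547, Δt_y=2.0000
    x: enter (6,5) at t=0.8198
    y: enter (6,6) at t=1.5400 ← occupied
  → r_4 = 1.5400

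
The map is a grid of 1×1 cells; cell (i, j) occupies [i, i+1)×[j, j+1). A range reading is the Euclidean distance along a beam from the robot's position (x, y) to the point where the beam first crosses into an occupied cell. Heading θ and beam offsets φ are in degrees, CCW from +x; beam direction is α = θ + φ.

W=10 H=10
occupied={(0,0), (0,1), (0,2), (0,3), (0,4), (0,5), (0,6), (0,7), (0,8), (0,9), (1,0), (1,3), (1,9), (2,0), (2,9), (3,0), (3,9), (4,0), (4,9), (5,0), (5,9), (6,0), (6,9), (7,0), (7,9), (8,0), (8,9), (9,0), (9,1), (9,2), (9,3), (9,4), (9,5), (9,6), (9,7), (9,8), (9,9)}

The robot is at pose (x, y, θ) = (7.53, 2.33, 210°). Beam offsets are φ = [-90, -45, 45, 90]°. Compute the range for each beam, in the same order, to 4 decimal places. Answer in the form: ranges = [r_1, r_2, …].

beam 1: φ=-90°, α=120°
  direction (-0.5000, 0.8660); cell (7,2); t to first gridline: x 1.0600, y 0.7736 (then +2.0000 / +1.1547)
    (7,3) via y @ 0.7736
    (6,3) via x @ 1.0600
    (6,4) via y @ 1.9283
    (5,4) via x @ 3.0600
    (5,5) via y @ 3.0831
    (5,6) via y @ 4.2378
    (4,6) via x @ 5.0600
    (4,7) via y @ 5.3925
    (4,8) via y @ 6.5472
    (3,8) via x @ 7.0600
    (3,9) via y @ 7.7019  # hit
  → r_1 = 7.7019
beam 2: φ=-45°, α=165°
  direction (-0.9659, 0.2588); cell (7,2); t to first gridline: x 0.5487, y 2.5887 (then +1.0353 / +3.8637)
    (6,2) via x @ 0.5487
    (5,2) via x @ 1.5840
    (5,3) via y @ 2.5887
    (4,3) via x @ 2.6192
    (3,3) via x @ 3.6545
    (2,3) via x @ 4.6898
    (1,3) via x @ 5.7251  # hit
  → r_2 = 5.7251
beam 3: φ=45°, α=255°
  direction (-0.2588, -0.9659); cell (7,2); t to first gridline: x 2.0478, y 0.3416 (then +3.8637 / +1.0353)
    (7,1) via y @ 0.3416
    (7,0) via y @ 1.3769  # hit
  → r_3 = 1.3769
beam 4: φ=90°, α=300°
  direction (0.5000, -0.8660); cell (7,2); t to first gridline: x 0.9400, y 0.3811 (then +2.0000 / +1.1547)
    (7,1) via y @ 0.3811
    (8,1) via x @ 0.9400
    (8,0) via y @ 1.5358  # hit
  → r_4 = 1.5358

ranges = [7.7019, 5.7251, 1.3769, 1.5358]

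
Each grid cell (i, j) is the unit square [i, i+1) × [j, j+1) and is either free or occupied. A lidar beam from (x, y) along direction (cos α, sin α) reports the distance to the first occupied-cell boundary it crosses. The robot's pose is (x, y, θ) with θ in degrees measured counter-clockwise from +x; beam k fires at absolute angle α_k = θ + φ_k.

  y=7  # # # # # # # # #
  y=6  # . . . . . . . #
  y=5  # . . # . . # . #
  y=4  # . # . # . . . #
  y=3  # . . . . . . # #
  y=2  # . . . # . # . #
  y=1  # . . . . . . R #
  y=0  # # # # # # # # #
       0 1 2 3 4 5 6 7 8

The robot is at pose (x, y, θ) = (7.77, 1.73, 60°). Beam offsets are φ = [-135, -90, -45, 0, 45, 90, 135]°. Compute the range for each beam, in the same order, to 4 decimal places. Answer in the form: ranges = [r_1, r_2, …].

beam 1: φ=-135°, α=285°
  direction (0.2588, -0.9659); cell (7,1); t to first gridline: x 0.8887, y 0.7558 (then +3.8637 / +1.0353)
    (7,0) via y @ 0.7558  # hit
  → r_1 = 0.7558
beam 2: φ=-90°, α=330°
  direction (0.8660, -0.5000); cell (7,1); t to first gridline: x 0.2656, y 1.4600 (then +1.1547 / +2.0000)
    (8,1) via x @ 0.2656  # hit
  → r_2 = 0.2656
beam 3: φ=-45°, α=15°
  direction (0.9659, 0.2588); cell (7,1); t to first gridline: x 0.2381, y 1.0432 (then +1.0353 / +3.8637)
    (8,1) via x @ 0.2381  # hit
  → r_3 = 0.2381
beam 4: φ=0°, α=60°
  direction (0.5000, 0.8660); cell (7,1); t to first gridline: x 0.4600, y 0.3118 (then +2.0000 / +1.1547)
    (7,2) via y @ 0.3118
    (8,2) via x @ 0.4600  # hit
  → r_4 = 0.4600
beam 5: φ=45°, α=105°
  direction (-0.2588, 0.9659); cell (7,1); t to first gridline: x 2.9751, y 0.2795 (then +3.8637 / +1.0353)
    (7,2) via y @ 0.2795
    (7,3) via y @ 1.3148  # hit
  → r_5 = 1.3148
beam 6: φ=90°, α=150°
  direction (-0.8660, 0.5000); cell (7,1); t to first gridline: x 0.8891, y 0.5400 (then +1.1547 / +2.0000)
    (7,2) via y @ 0.5400
    (6,2) via x @ 0.8891  # hit
  → r_6 = 0.8891
beam 7: φ=135°, α=195°
  direction (-0.9659, -0.2588); cell (7,1); t to first gridline: x 0.7972, y 2.8205 (then +1.0353 / +3.8637)
    (6,1) via x @ 0.7972
    (5,1) via x @ 1.8324
    (5,0) via y @ 2.8205  # hit
  → r_7 = 2.8205

ranges = [0.7558, 0.2656, 0.2381, 0.4600, 1.3148, 0.8891, 2.8205]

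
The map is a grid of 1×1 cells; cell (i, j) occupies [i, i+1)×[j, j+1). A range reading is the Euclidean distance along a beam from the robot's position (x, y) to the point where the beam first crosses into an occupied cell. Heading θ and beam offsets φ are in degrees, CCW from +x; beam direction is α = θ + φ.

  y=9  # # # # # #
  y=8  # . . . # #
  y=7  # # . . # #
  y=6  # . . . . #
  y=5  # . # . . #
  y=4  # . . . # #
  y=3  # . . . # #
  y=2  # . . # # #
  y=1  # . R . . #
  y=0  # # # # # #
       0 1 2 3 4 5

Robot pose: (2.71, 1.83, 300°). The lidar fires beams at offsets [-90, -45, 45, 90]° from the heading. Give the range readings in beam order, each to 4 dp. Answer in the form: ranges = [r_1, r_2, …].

beam 1: φ=-90°, α=210°
  dir = (cos 210°, sin 210°) = (-0.8660, -0.5000); from cell (2,1)
  next x-line at t=0.8198, next y-line at t=1.6600; Δt_x=1.1547, Δt_y=2.0000
    x: enter (1,1) at t=0.8198
    y: enter (1,0) at t=1.6600 ← occupied
  → r_1 = 1.6600
beam 2: φ=-45°, α=255°
  dir = (cos 255°, sin 255°) = (-0.2588, -0.9659); from cell (2,1)
  next x-line at t=2.7432, next y-line at t=0.8593; Δt_x=3.8637, Δt_y=1.0353
    y: enter (2,0) at t=0.8593 ← occupied
  → r_2 = 0.8593
beam 3: φ=45°, α=345°
  dir = (cos 345°, sin 345°) = (0.9659, -0.2588); from cell (2,1)
  next x-line at t=0.3002, next y-line at t=3.2069; Δt_x=1.0353, Δt_y=3.8637
    x: enter (3,1) at t=0.3002
    x: enter (4,1) at t=1.3355
    x: enter (5,1) at t=2.3708 ← occupied
  → r_3 = 2.3708
beam 4: φ=90°, α=30°
  dir = (cos 30°, sin 30°) = (0.8660, 0.5000); from cell (2,1)
  next x-line at t=0.3349, next y-line at t=0.3400; Δt_x=1.1547, Δt_y=2.0000
    x: enter (3,1) at t=0.3349
    y: enter (3,2) at t=0.3400 ← occupied
  → r_4 = 0.3400

ranges = [1.6600, 0.8593, 2.3708, 0.3400]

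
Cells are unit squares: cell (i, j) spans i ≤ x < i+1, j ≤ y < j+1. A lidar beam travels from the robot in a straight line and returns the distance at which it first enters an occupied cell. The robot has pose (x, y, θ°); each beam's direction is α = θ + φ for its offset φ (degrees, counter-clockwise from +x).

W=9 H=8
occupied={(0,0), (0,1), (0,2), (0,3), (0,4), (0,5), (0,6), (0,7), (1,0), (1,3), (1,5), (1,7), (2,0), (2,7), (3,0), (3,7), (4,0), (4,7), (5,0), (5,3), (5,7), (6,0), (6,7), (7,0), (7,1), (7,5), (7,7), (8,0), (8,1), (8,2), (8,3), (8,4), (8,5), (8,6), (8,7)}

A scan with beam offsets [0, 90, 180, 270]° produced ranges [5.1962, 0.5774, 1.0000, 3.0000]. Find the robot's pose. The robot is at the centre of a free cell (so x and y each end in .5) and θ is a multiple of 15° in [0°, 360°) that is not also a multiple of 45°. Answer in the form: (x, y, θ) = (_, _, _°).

(x, y, θ) = (3.5, 6.5, 330°)

The pose lattice has 37·16 = 592 candidates. Test each by forward raycasting.
  (3.5, 2.5, 285°): beam 1 = 1.5529 ≠ 5.1962 ✗
  (4.5, 3.5, 285°): beam 1 = 2.5882 ≠ 5.1962 ✗
  (7.5, 6.5, 330°): beam 1 = 0.5774 ≠ 5.1962 ✗
  (1.5, 6.5, 240°): beam 1 = 0.5774 ≠ 5.1962 ✗
  (3.5, 6.5, 345°): beam 1 = 3.6235 ≠ 5.1962 ✗
  …
  (3.5, 6.5, 330°): r_1=5.1962, r_2=0.5774, r_3=1.0000, r_4=3.0000 — all match ✓
Unique over the lattice → pose = (3.5, 6.5, 330°).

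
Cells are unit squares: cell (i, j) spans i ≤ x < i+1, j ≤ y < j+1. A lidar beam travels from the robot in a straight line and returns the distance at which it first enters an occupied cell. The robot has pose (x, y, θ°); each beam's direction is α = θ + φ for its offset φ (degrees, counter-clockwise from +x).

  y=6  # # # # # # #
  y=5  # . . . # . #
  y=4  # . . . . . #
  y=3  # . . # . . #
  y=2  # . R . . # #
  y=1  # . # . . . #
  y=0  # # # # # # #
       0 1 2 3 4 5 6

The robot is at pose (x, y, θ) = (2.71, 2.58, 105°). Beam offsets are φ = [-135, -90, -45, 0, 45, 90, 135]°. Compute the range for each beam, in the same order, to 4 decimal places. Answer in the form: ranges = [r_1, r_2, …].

ranges = [3.1600, 3.4061, 0.5800, 3.5406, 1.9745, 1.7703, 0.6697]

beam 1: φ=-135°, α=330°
  direction (0.8660, -0.5000); cell (2,2); t to first gridline: x 0.3349, y 1.1600 (then +1.1547 / +2.0000)
    (3,2) via x @ 0.3349
    (3,1) via y @ 1.1600
    (4,1) via x @ 1.4896
    (5,1) via x @ 2.6443
    (5,0) via y @ 3.1600  # hit
  → r_1 = 3.1600
beam 2: φ=-90°, α=15°
  direction (0.9659, 0.2588); cell (2,2); t to first gridline: x 0.3002, y 1.6228 (then +1.0353 / +3.8637)
    (3,2) via x @ 0.3002
    (4,2) via x @ 1.3355
    (4,3) via y @ 1.6228
    (5,3) via x @ 2.3708
    (6,3) via x @ 3.4061  # hit
  → r_2 = 3.4061
beam 3: φ=-45°, α=60°
  direction (0.5000, 0.8660); cell (2,2); t to first gridline: x 0.5800, y 0.4850 (then +2.0000 / +1.1547)
    (2,3) via y @ 0.4850
    (3,3) via x @ 0.5800  # hit
  → r_3 = 0.5800
beam 4: φ=0°, α=105°
  direction (-0.2588, 0.9659); cell (2,2); t to first gridline: x 2.7432, y 0.4348 (then +3.8637 / +1.0353)
    (2,3) via y @ 0.4348
    (2,4) via y @ 1.4701
    (2,5) via y @ 2.5054
    (1,5) via x @ 2.7432
    (1,6) via y @ 3.5406  # hit
  → r_4 = 3.5406
beam 5: φ=45°, α=150°
  direction (-0.8660, 0.5000); cell (2,2); t to first gridline: x 0.8198, y 0.8400 (then +1.1547 / +2.0000)
    (1,2) via x @ 0.8198
    (1,3) via y @ 0.8400
    (0,3) via x @ 1.9745  # hit
  → r_5 = 1.9745
beam 6: φ=90°, α=195°
  direction (-0.9659, -0.2588); cell (2,2); t to first gridline: x 0.7350, y 2.2409 (then +1.0353 / +3.8637)
    (1,2) via x @ 0.7350
    (0,2) via x @ 1.7703  # hit
  → r_6 = 1.7703
beam 7: φ=135°, α=240°
  direction (-0.5000, -0.8660); cell (2,2); t to first gridline: x 1.4200, y 0.6697 (then +2.0000 / +1.1547)
    (2,1) via y @ 0.6697  # hit
  → r_7 = 0.6697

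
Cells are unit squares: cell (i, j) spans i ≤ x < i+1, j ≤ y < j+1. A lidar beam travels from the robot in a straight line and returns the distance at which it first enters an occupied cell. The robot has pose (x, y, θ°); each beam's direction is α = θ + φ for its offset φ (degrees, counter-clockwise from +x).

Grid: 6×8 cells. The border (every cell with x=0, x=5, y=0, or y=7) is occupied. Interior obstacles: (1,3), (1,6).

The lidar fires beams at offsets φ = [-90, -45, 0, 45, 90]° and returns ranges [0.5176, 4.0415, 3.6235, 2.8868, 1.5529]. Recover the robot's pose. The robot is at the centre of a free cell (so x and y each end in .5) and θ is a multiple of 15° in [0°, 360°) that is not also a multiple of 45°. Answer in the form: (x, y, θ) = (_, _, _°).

The pose lattice has 22·16 = 352 candidates. Test each by forward raycasting.
  (3.5, 4.5, 105°): beam 1 = 1.5529 ≠ 0.5176 ✗
  (3.5, 2.5, 75°): beam 1 = 1.5529 ≠ 0.5176 ✗
  (2.5, 2.5, 195°): beam 1 = 3.6235 ≠ 0.5176 ✗
  (2.5, 3.5, 120°): beam 1 = 2.8868 ≠ 0.5176 ✗
  …
  (1.5, 4.5, 15°): r_1=0.5176, r_2=4.0415, r_3=3.6235, r_4=2.8868, r_5=1.5529 — all match ✓
Only this pose fits every beam.

(x, y, θ) = (1.5, 4.5, 15°)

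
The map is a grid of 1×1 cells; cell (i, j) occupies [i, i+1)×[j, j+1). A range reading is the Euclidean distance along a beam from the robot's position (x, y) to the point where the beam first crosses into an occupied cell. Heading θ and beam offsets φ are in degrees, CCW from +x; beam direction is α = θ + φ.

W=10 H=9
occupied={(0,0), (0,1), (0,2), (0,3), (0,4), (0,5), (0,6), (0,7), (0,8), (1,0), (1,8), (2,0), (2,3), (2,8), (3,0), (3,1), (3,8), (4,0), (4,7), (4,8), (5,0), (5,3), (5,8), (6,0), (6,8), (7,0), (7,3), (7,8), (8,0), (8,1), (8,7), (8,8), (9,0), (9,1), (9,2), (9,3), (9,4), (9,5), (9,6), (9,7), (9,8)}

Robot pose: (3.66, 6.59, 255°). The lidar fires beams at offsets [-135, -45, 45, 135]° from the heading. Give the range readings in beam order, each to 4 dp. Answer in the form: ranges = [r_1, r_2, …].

beam 1: φ=-135°, α=120°
  direction (-0.5000, 0.8660); cell (3,6); t to first gridline: x 1.3200, y 0.4734 (then +2.0000 / +1.1547)
    (3,7) via y @ 0.4734
    (2,7) via x @ 1.3200
    (2,8) via y @ 1.6281  # hit
  → r_1 = 1.6281
beam 2: φ=-45°, α=210°
  direction (-0.8660, -0.5000); cell (3,6); t to first gridline: x 0.7621, y 1.1800 (then +1.1547 / +2.0000)
    (2,6) via x @ 0.7621
    (2,5) via y @ 1.1800
    (1,5) via x @ 1.9168
    (0,5) via x @ 3.0715  # hit
  → r_2 = 3.0715
beam 3: φ=45°, α=300°
  direction (0.5000, -0.8660); cell (3,6); t to first gridline: x 0.6800, y 0.6813 (then +2.0000 / +1.1547)
    (4,6) via x @ 0.6800
    (4,5) via y @ 0.6813
    (4,4) via y @ 1.8360
    (5,4) via x @ 2.6800
    (5,3) via y @ 2.9907  # hit
  → r_3 = 2.9907
beam 4: φ=135°, α=30°
  direction (0.8660, 0.5000); cell (3,6); t to first gridline: x 0.3926, y 0.8200 (then +1.1547 / +2.0000)
    (4,6) via x @ 0.3926
    (4,7) via y @ 0.8200  # hit
  → r_4 = 0.8200

ranges = [1.6281, 3.0715, 2.9907, 0.8200]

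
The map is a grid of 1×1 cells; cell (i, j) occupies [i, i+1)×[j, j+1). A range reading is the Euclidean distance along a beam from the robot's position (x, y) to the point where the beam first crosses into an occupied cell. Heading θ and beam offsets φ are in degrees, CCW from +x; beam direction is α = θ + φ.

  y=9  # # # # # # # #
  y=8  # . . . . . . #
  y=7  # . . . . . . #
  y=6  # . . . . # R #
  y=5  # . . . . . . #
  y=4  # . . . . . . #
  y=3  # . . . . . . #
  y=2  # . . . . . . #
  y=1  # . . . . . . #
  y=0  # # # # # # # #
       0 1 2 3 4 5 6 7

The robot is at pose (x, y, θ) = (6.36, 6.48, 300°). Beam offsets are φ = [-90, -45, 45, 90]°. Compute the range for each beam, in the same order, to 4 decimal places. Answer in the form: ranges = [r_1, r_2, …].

beam 1: φ=-90°, α=210°
  d=(-0.8660,-0.5000)  start (6,6)  tX=0.4157 tY=0.9600  stride 1/|dx|=1.1547 1/|dy|=2.0000
    cross x-line → (5,6), t=0.4157 (wall)
  → r_1 = 0.4157
beam 2: φ=-45°, α=255°
  d=(-0.2588,-0.9659)  start (6,6)  tX=1.3909 tY=0.4969  stride 1/|dx|=3.8637 1/|dy|=1.0353
    cross y-line → (6,5), t=0.4969
    cross x-line → (5,5), t=1.3909
    cross y-line → (5,4), t=1.5322
    cross y-line → (5,3), t=2.5675
    cross y-line → (5,2), t=3.6028
    cross y-line → (5,1), t=4.6380
    cross x-line → (4,1), t=5.2546
    cross y-line → (4,0), t=5.6733 (wall)
  → r_2 = 5.6733
beam 3: φ=45°, α=345°
  d=(0.9659,-0.2588)  start (6,6)  tX=0.6626 tY=1.8546  stride 1/|dx|=1.0353 1/|dy|=3.8637
    cross x-line → (7,6), t=0.6626 (wall)
  → r_3 = 0.6626
beam 4: φ=90°, α=30°
  d=(0.8660,0.5000)  start (6,6)  tX=0.7390 tY=1.0400  stride 1/|dx|=1.1547 1/|dy|=2.0000
    cross x-line → (7,6), t=0.7390 (wall)
  → r_4 = 0.7390

ranges = [0.4157, 5.6733, 0.6626, 0.7390]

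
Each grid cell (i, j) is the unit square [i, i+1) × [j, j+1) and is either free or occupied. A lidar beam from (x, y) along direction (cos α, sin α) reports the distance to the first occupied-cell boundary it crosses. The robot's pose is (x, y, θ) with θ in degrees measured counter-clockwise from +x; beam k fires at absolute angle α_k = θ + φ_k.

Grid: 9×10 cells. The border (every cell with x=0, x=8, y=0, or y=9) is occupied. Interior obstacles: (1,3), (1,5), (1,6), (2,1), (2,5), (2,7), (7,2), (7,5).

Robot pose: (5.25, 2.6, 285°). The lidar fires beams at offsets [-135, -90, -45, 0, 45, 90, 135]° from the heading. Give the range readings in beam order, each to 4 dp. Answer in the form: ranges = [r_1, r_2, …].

ranges = [4.8000, 2.3294, 1.8475, 1.6564, 3.1754, 2.8470, 3.5000]

beam 1: φ=-135°, α=150°
  d=(-0.8660,0.5000)  start (5,2)  tX=0.2887 tY=0.8000  stride 1/|dx|=1.1547 1/|dy|=2.0000
    cross x-line → (4,2), t=0.2887
    cross y-line → (4,3), t=0.8000
    cross x-line → (3,3), t=1.4434
    cross x-line → (2,3), t=2.5981
    cross y-line → (2,4), t=2.8000
    cross x-line → (1,4), t=3.7528
    cross y-line → (1,5), t=4.8000 (wall)
  → r_1 = 4.8000
beam 2: φ=-90°, α=195°
  d=(-0.9659,-0.2588)  start (5,2)  tX=0.2588 tY=2.3182  stride 1/|dx|=1.0353 1/|dy|=3.8637
    cross x-line → (4,2), t=0.2588
    cross x-line → (3,2), t=1.2941
    cross y-line → (3,1), t=2.3182
    cross x-line → (2,1), t=2.3294 (wall)
  → r_2 = 2.3294
beam 3: φ=-45°, α=240°
  d=(-0.5000,-0.8660)  start (5,2)  tX=0.5000 tY=0.6928  stride 1/|dx|=2.0000 1/|dy|=1.1547
    cross x-line → (4,2), t=0.5000
    cross y-line → (4,1), t=0.6928
    cross y-line → (4,0), t=1.8475 (wall)
  → r_3 = 1.8475
beam 4: φ=0°, α=285°
  d=(0.2588,-0.9659)  start (5,2)  tX=2.8978 tY=0.6212  stride 1/|dx|=3.8637 1/|dy|=1.0353
    cross y-line → (5,1), t=0.6212
    cross y-line → (5,0), t=1.6564 (wall)
  → r_4 = 1.6564
beam 5: φ=45°, α=330°
  d=(0.8660,-0.5000)  start (5,2)  tX=0.8660 tY=1.2000  stride 1/|dx|=1.1547 1/|dy|=2.0000
    cross x-line → (6,2), t=0.8660
    cross y-line → (6,1), t=1.2000
    cross x-line → (7,1), t=2.0207
    cross x-line → (8,1), t=3.1754 (wall)
  → r_5 = 3.1754
beam 6: φ=90°, α=15°
  d=(0.9659,0.2588)  start (5,2)  tX=0.7765 tY=1.5455  stride 1/|dx|=1.0353 1/|dy|=3.8637
    cross x-line → (6,2), t=0.7765
    cross y-line → (6,3), t=1.5455
    cross x-line → (7,3), t=1.8117
    cross x-line → (8,3), t=2.8470 (wall)
  → r_6 = 2.8470
beam 7: φ=135°, α=60°
  d=(0.5000,0.8660)  start (5,2)  tX=1.5000 tY=0.4619  stride 1/|dx|=2.0000 1/|dy|=1.1547
    cross y-line → (5,3), t=0.4619
    cross x-line → (6,3), t=1.5000
    cross y-line → (6,4), t=1.6166
    cross y-line → (6,5), t=2.7713
    cross x-line → (7,5), t=3.5000 (wall)
  → r_7 = 3.5000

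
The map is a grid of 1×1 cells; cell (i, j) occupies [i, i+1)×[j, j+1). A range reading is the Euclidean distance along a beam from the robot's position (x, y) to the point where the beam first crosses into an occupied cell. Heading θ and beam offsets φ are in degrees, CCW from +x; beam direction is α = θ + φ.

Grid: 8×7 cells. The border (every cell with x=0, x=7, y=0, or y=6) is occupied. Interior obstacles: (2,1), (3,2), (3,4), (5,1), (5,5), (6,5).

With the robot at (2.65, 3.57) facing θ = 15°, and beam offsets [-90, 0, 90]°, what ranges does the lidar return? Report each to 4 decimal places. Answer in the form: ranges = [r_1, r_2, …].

beam 1: φ=-90°, α=285°
  d=(0.2588,-0.9659)  start (2,3)  tX=1.3523 tY=0.5901  stride 1/|dx|=3.8637 1/|dy|=1.0353
    cross y-line → (2,2), t=0.5901
    cross x-line → (3,2), t=1.3523 (wall)
  → r_1 = 1.3523
beam 2: φ=0°, α=15°
  d=(0.9659,0.2588)  start (2,3)  tX=0.3623 tY=1.6614  stride 1/|dx|=1.0353 1/|dy|=3.8637
    cross x-line → (3,3), t=0.3623
    cross x-line → (4,3), t=1.3976
    cross y-line → (4,4), t=1.6614
    cross x-line → (5,4), t=2.4329
    cross x-line → (6,4), t=3.4682
    cross x-line → (7,4), t=4.5035 (wall)
  → r_2 = 4.5035
beam 3: φ=90°, α=105°
  d=(-0.2588,0.9659)  start (2,3)  tX=2.5114 tY=0.4452  stride 1/|dx|=3.8637 1/|dy|=1.0353
    cross y-line → (2,4), t=0.4452
    cross y-line → (2,5), t=1.4804
    cross x-line → (1,5), t=2.5114
    cross y-line → (1,6), t=2.5157 (wall)
  → r_3 = 2.5157

ranges = [1.3523, 4.5035, 2.5157]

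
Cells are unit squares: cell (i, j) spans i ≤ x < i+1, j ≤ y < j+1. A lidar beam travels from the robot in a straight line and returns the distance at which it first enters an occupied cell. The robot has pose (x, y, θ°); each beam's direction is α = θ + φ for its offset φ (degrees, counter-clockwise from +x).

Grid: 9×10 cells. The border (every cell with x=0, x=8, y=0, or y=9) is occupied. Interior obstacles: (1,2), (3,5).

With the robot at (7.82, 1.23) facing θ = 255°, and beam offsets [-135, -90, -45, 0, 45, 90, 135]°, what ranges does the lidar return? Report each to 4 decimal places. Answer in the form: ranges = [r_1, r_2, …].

ranges = [8.9720, 6.0253, 0.4600, 0.2381, 0.2656, 0.1863, 0.2078]

beam 1: φ=-135°, α=120°
  dir = (cos 120°, sin 120°) = (-0.5000, 0.8660); from cell (7,1)
  next x-line at t=1.6400, next y-line at t=0.8891; Δt_x=2.0000, Δt_y=1.1547
    y: enter (7,2) at t=0.8891
    x: enter (6,2) at t=1.6400
    y: enter (6,3) at t=2.0438
    y: enter (6,4) at t=3.1985
    x: enter (5,4) at t=3.6400
    y: enter (5,5) at t=4.3532
    y: enter (5,6) at t=5.5079
    x: enter (4,6) at t=5.6400
    y: enter (4,7) at t=6.6626
    x: enter (3,7) at t=7.6400
    y: enter (3,8) at t=7.8173
    y: enter (3,9) at t=8.9720 ← occupied
  → r_1 = 8.9720
beam 2: φ=-90°, α=165°
  dir = (cos 165°, sin 165°) = (-0.9659, 0.2588); from cell (7,1)
  next x-line at t=0.8489, next y-line at t=2.9751; Δt_x=1.0353, Δt_y=3.8637
    x: enter (6,1) at t=0.8489
    x: enter (5,1) at t=1.8842
    x: enter (4,1) at t=2.9195
    y: enter (4,2) at t=2.9751
    x: enter (3,2) at t=3.9548
    x: enter (2,2) at t=4.9900
    x: enter (1,2) at t=6.0253 ← occupied
  → r_2 = 6.0253
beam 3: φ=-45°, α=210°
  dir = (cos 210°, sin 210°) = (-0.8660, -0.5000); from cell (7,1)
  next x-line at t=0.9469, next y-line at t=0.4600; Δt_x=1.1547, Δt_y=2.0000
    y: enter (7,0) at t=0.4600 ← occupied
  → r_3 = 0.4600
beam 4: φ=0°, α=255°
  dir = (cos 255°, sin 255°) = (-0.2588, -0.9659); from cell (7,1)
  next x-line at t=3.1682, next y-line at t=0.2381; Δt_x=3.8637, Δt_y=1.0353
    y: enter (7,0) at t=0.2381 ← occupied
  → r_4 = 0.2381
beam 5: φ=45°, α=300°
  dir = (cos 300°, sin 300°) = (0.5000, -0.8660); from cell (7,1)
  next x-line at t=0.3600, next y-line at t=0.2656; Δt_x=2.0000, Δt_y=1.1547
    y: enter (7,0) at t=0.2656 ← occupied
  → r_5 = 0.2656
beam 6: φ=90°, α=345°
  dir = (cos 345°, sin 345°) = (0.9659, -0.2588); from cell (7,1)
  next x-line at t=0.1863, next y-line at t=0.8887; Δt_x=1.0353, Δt_y=3.8637
    x: enter (8,1) at t=0.1863 ← occupied
  → r_6 = 0.1863
beam 7: φ=135°, α=30°
  dir = (cos 30°, sin 30°) = (0.8660, 0.5000); from cell (7,1)
  next x-line at t=0.2078, next y-line at t=1.5400; Δt_x=1.1547, Δt_y=2.0000
    x: enter (8,1) at t=0.2078 ← occupied
  → r_7 = 0.2078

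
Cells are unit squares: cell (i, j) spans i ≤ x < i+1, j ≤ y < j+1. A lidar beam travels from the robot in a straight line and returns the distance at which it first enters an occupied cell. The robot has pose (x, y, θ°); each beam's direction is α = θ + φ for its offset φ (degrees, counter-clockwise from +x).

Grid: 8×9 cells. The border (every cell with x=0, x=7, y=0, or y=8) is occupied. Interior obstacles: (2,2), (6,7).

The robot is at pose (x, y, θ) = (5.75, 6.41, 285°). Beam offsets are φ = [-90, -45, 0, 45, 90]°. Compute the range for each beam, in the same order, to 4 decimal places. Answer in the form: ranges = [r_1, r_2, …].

beam 1: φ=-90°, α=195°
  direction (-0.9659, -0.2588); cell (5,6); t to first gridline: x 0.7765, y 1.5841 (then +1.0353 / +3.8637)
    (4,6) via x @ 0.7765
    (4,5) via y @ 1.5841
    (3,5) via x @ 1.8117
    (2,5) via x @ 2.8470
    (1,5) via x @ 3.8823
    (0,5) via x @ 4.9176  # hit
  → r_1 = 4.9176
beam 2: φ=-45°, α=240°
  direction (-0.5000, -0.8660); cell (5,6); t to first gridline: x 1.5000, y 0.4734 (then +2.0000 / +1.1547)
    (5,5) via y @ 0.4734
    (4,5) via x @ 1.5000
    (4,4) via y @ 1.6281
    (4,3) via y @ 2.7828
    (3,3) via x @ 3.5000
    (3,2) via y @ 3.9375
    (3,1) via y @ 5.0922
    (2,1) via x @ 5.5000
    (2,0) via y @ 6.2469  # hit
  → r_2 = 6.2469
beam 3: φ=0°, α=285°
  direction (0.2588, -0.9659); cell (5,6); t to first gridline: x 0.9659, y 0.4245 (then +3.8637 / +1.0353)
    (5,5) via y @ 0.4245
    (6,5) via x @ 0.9659
    (6,4) via y @ 1.4597
    (6,3) via y @ 2.4950
    (6,2) via y @ 3.5303
    (6,1) via y @ 4.5656
    (7,1) via x @ 4.8296  # hit
  → r_3 = 4.8296
beam 4: φ=45°, α=330°
  direction (0.8660, -0.5000); cell (5,6); t to first gridline: x 0.2887, y 0.8200 (then +1.1547 / +2.0000)
    (6,6) via x @ 0.2887
    (6,5) via y @ 0.8200
    (7,5) via x @ 1.4434  # hit
  → r_4 = 1.4434
beam 5: φ=90°, α=15°
  direction (0.9659, 0.2588); cell (5,6); t to first gridline: x 0.2588, y 2.2796 (then +1.0353 / +3.8637)
    (6,6) via x @ 0.2588
    (7,6) via x @ 1.2941  # hit
  → r_5 = 1.2941

ranges = [4.9176, 6.2469, 4.8296, 1.4434, 1.2941]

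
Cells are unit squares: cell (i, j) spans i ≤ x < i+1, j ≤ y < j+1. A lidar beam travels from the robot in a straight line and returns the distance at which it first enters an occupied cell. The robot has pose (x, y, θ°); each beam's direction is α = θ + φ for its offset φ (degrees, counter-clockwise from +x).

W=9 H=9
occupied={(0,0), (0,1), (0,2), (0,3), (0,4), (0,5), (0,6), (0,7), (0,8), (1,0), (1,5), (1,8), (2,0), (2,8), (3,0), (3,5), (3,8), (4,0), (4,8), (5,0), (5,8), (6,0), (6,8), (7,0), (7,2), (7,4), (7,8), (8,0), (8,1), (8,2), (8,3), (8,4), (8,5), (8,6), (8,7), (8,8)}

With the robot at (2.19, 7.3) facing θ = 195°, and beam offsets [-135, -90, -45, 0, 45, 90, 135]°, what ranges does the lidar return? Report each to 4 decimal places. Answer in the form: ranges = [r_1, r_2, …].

beam 1: φ=-135°, α=60°
  cosα=0.5000 sinα=0.8660 | (2,7) | tMaxX 1.6200 tMaxY 0.8083 | tΔX 2.0000 tΔY 1.1547
    t=0.8083 [y] (2,8) — stop
  → r_1 = 0.8083
beam 2: φ=-90°, α=105°
  cosα=-0.2588 sinα=0.9659 | (2,7) | tMaxX 0.7341 tMaxY 0.7247 | tΔX 3.8637 tΔY 1.0353
    t=0.7247 [y] (2,8) — stop
  → r_2 = 0.7247
beam 3: φ=-45°, α=150°
  cosα=-0.8660 sinα=0.5000 | (2,7) | tMaxX 0.2194 tMaxY 1.4000 | tΔX 1.1547 tΔY 2.0000
    t=0.2194 [x] (1,7)
    t=1.3741 [x] (0,7) — stop
  → r_3 = 1.3741
beam 4: φ=0°, α=195°
  cosα=-0.9659 sinα=-0.2588 | (2,7) | tMaxX 0.1967 tMaxY 1.1591 | tΔX 1.0353 tΔY 3.8637
    t=0.1967 [x] (1,7)
    t=1.1591 [y] (1,6)
    t=1.2320 [x] (0,6) — stop
  → r_4 = 1.2320
beam 5: φ=45°, α=240°
  cosα=-0.5000 sinα=-0.8660 | (2,7) | tMaxX 0.3800 tMaxY 0.3464 | tΔX 2.0000 tΔY 1.1547
    t=0.3464 [y] (2,6)
    t=0.3800 [x] (1,6)
    t=1.5011 [y] (1,5) — stop
  → r_5 = 1.5011
beam 6: φ=90°, α=285°
  cosα=0.2588 sinα=-0.9659 | (2,7) | tMaxX 3.1296 tMaxY 0.3106 | tΔX 3.8637 tΔY 1.0353
    t=0.3106 [y] (2,6)
    t=1.3459 [y] (2,5)
    t=2.3811 [y] (2,4)
    t=3.1296 [x] (3,4)
    t=3.4164 [y] (3,3)
    t=4.4517 [y] (3,2)
    t=5.4870 [y] (3,1)
    t=6.5222 [y] (3,0) — stop
  → r_6 = 6.5222
beam 7: φ=135°, α=330°
  cosα=0.8660 sinα=-0.5000 | (2,7) | tMaxX 0.9353 tMaxY 0.6000 | tΔX 1.1547 tΔY 2.0000
    t=0.6000 [y] (2,6)
    t=0.9353 [x] (3,6)
    t=2.0900 [x] (4,6)
    t=2.6000 [y] (4,5)
    t=3.2447 [x] (5,5)
    t=4.3994 [x] (6,5)
    t=4.6000 [y] (6,4)
    t=5.5541 [x] (7,4) — stop
  → r_7 = 5.5541

ranges = [0.8083, 0.7247, 1.3741, 1.2320, 1.5011, 6.5222, 5.5541]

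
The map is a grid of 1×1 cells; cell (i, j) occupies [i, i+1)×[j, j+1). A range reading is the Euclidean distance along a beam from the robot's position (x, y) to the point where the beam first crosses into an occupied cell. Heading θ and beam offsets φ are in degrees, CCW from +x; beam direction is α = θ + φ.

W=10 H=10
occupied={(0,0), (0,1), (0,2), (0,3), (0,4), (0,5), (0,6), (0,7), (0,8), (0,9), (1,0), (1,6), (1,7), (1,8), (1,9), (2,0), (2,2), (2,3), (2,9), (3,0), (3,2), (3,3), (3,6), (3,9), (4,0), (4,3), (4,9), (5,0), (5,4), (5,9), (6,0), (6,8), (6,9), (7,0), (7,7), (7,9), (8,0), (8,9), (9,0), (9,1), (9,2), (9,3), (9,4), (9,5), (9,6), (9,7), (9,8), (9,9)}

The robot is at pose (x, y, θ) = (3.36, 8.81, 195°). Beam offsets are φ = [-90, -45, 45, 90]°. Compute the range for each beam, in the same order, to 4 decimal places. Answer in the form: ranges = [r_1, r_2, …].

beam 1: φ=-90°, α=105°
  d=(-0.2588,0.9659)  start (3,8)  tX=1.3909 tY=0.1967  stride 1/|dx|=3.8637 1/|dy|=1.0353
    cross y-line → (3,9), t=0.1967 (wall)
  → r_1 = 0.1967
beam 2: φ=-45°, α=150°
  d=(-0.8660,0.5000)  start (3,8)  tX=0.4157 tY=0.3800  stride 1/|dx|=1.1547 1/|dy|=2.0000
    cross y-line → (3,9), t=0.3800 (wall)
  → r_2 = 0.3800
beam 3: φ=45°, α=240°
  d=(-0.5000,-0.8660)  start (3,8)  tX=0.7200 tY=0.9353  stride 1/|dx|=2.0000 1/|dy|=1.1547
    cross x-line → (2,8), t=0.7200
    cross y-line → (2,7), t=0.9353
    cross y-line → (2,6), t=2.0900
    cross x-line → (1,6), t=2.7200 (wall)
  → r_3 = 2.7200
beam 4: φ=90°, α=285°
  d=(0.2588,-0.9659)  start (3,8)  tX=2.4728 tY=0.8386  stride 1/|dx|=3.8637 1/|dy|=1.0353
    cross y-line → (3,7), t=0.8386
    cross y-line → (3,6), t=1.8738 (wall)
  → r_4 = 1.8738

ranges = [0.1967, 0.3800, 2.7200, 1.8738]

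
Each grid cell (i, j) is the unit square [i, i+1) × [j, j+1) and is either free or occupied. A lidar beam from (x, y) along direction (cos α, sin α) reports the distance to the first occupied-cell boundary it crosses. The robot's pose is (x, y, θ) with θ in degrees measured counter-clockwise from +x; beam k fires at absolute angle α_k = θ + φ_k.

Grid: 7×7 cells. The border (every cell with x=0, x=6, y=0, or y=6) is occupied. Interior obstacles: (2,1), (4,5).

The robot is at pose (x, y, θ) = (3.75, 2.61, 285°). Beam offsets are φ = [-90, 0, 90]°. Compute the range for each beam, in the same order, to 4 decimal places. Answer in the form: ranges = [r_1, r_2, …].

beam 1: φ=-90°, α=195°
  direction (-0.9659, -0.2588); cell (3,2); t to first gridline: x 0.7765, y 2.3569 (then +1.0353 / +3.8637)
    (2,2) via x @ 0.7765
    (1,2) via x @ 1.8117
    (1,1) via y @ 2.3569
    (0,1) via x @ 2.8470  # hit
  → r_1 = 2.8470
beam 2: φ=0°, α=285°
  direction (0.2588, -0.9659); cell (3,2); t to first gridline: x 0.9659, y 0.6315 (then +3.8637 / +1.0353)
    (3,1) via y @ 0.6315
    (4,1) via x @ 0.9659
    (4,0) via y @ 1.6668  # hit
  → r_2 = 1.6668
beam 3: φ=90°, α=15°
  direction (0.9659, 0.2588); cell (3,2); t to first gridline: x 0.2588, y 1.5068 (then +1.0353 / +3.8637)
    (4,2) via x @ 0.2588
    (5,2) via x @ 1.2941
    (5,3) via y @ 1.5068
    (6,3) via x @ 2.3294  # hit
  → r_3 = 2.3294

ranges = [2.8470, 1.6668, 2.3294]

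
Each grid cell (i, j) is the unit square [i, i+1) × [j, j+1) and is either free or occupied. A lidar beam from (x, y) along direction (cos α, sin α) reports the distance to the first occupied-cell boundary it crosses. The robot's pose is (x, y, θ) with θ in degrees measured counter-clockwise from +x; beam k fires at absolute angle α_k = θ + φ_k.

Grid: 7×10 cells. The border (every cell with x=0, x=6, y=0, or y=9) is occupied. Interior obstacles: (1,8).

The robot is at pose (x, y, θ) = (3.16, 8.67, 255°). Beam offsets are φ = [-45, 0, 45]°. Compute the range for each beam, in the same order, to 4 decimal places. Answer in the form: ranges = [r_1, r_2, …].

ranges = [1.3395, 7.9406, 5.6800]

beam 1: φ=-45°, α=210°
  d=(-0.8660,-0.5000)  start (3,8)  tX=0.1848 tY=1.3400  stride 1/|dx|=1.1547 1/|dy|=2.0000
    cross x-line → (2,8), t=0.1848
    cross x-line → (1,8), t=1.3395 (wall)
  → r_1 = 1.3395
beam 2: φ=0°, α=255°
  d=(-0.2588,-0.9659)  start (3,8)  tX=0.6182 tY=0.6936  stride 1/|dx|=3.8637 1/|dy|=1.0353
    cross x-line → (2,8), t=0.6182
    cross y-line → (2,7), t=0.6936
    cross y-line → (2,6), t=1.7289
    cross y-line → (2,5), t=2.7642
    cross y-line → (2,4), t=3.7995
    cross x-line → (1,4), t=4.4819
    cross y-line → (1,3), t=4.8347
    cross y-line → (1,2), t=5.8700
    cross y-line → (1,1), t=6.9053
    cross y-line → (1,0), t=7.9406 (wall)
  → r_2 = 7.9406
beam 3: φ=45°, α=300°
  d=(0.5000,-0.8660)  start (3,8)  tX=1.6800 tY=0.7736  stride 1/|dx|=2.0000 1/|dy|=1.1547
    cross y-line → (3,7), t=0.7736
    cross x-line → (4,7), t=1.6800
    cross y-line → (4,6), t=1.9283
    cross y-line → (4,5), t=3.0831
    cross x-line → (5,5), t=3.6800
    cross y-line → (5,4), t=4.2378
    cross y-line → (5,3), t=5.3925
    cross x-line → (6,3), t=5.6800 (wall)
  → r_3 = 5.6800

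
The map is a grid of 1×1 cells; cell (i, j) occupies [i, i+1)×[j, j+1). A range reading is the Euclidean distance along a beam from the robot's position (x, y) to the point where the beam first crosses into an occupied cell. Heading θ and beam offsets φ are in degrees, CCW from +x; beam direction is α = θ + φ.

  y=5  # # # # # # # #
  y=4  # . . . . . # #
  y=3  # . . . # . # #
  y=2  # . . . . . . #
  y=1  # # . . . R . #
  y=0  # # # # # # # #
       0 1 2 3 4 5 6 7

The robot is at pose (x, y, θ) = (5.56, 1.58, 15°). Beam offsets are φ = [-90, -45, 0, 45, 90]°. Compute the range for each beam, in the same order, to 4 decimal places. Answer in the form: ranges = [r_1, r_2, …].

beam 1: φ=-90°, α=285°
  dir = (cos 285°, sin 285°) = (0.2588, -0.9659); from cell (5,1)
  next x-line at t=1.7000, next y-line at t=0.6005; Δt_x=3.8637, Δt_y=1.0353
    y: enter (5,0) at t=0.6005 ← occupied
  → r_1 = 0.6005
beam 2: φ=-45°, α=330°
  dir = (cos 330°, sin 330°) = (0.8660, -0.5000); from cell (5,1)
  next x-line at t=0.5081, next y-line at t=1.1600; Δt_x=1.1547, Δt_y=2.0000
    x: enter (6,1) at t=0.5081
    y: enter (6,0) at t=1.1600 ← occupied
  → r_2 = 1.1600
beam 3: φ=0°, α=15°
  dir = (cos 15°, sin 15°) = (0.9659, 0.2588); from cell (5,1)
  next x-line at t=0.4555, next y-line at t=1.6228; Δt_x=1.0353, Δt_y=3.8637
    x: enter (6,1) at t=0.4555
    x: enter (7,1) at t=1.4908 ← occupied
  → r_3 = 1.4908
beam 4: φ=45°, α=60°
  dir = (cos 60°, sin 60°) = (0.5000, 0.8660); from cell (5,1)
  next x-line at t=0.8800, next y-line at t=0.4850; Δt_x=2.0000, Δt_y=1.1547
    y: enter (5,2) at t=0.4850
    x: enter (6,2) at t=0.8800
    y: enter (6,3) at t=1.6397 ← occupied
  → r_4 = 1.6397
beam 5: φ=90°, α=105°
  dir = (cos 105°, sin 105°) = (-0.2588, 0.9659); from cell (5,1)
  next x-line at t=2.1637, next y-line at t=0.4348; Δt_x=3.8637, Δt_y=1.0353
    y: enter (5,2) at t=0.4348
    y: enter (5,3) at t=1.4701
    x: enter (4,3) at t=2.1637 ← occupied
  → r_5 = 2.1637

ranges = [0.6005, 1.1600, 1.4908, 1.6397, 2.1637]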